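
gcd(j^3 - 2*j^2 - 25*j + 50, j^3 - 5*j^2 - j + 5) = j - 5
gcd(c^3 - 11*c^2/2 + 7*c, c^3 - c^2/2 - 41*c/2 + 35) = c^2 - 11*c/2 + 7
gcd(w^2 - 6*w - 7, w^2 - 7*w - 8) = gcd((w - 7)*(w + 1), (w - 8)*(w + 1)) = w + 1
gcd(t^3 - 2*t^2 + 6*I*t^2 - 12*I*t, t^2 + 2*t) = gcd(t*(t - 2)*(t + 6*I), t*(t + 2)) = t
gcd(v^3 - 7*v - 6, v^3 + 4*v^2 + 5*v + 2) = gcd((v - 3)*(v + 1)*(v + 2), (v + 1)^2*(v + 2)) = v^2 + 3*v + 2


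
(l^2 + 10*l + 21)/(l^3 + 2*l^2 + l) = (l^2 + 10*l + 21)/(l*(l^2 + 2*l + 1))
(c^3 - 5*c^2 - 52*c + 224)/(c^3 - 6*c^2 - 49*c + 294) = (c^2 - 12*c + 32)/(c^2 - 13*c + 42)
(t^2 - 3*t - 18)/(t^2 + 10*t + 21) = (t - 6)/(t + 7)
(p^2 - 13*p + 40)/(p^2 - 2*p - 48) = (p - 5)/(p + 6)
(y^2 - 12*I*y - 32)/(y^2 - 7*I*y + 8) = (y - 4*I)/(y + I)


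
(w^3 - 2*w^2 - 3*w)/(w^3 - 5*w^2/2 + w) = 2*(w^2 - 2*w - 3)/(2*w^2 - 5*w + 2)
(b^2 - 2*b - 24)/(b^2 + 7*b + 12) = (b - 6)/(b + 3)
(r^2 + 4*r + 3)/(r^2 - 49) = (r^2 + 4*r + 3)/(r^2 - 49)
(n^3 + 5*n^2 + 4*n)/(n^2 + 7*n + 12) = n*(n + 1)/(n + 3)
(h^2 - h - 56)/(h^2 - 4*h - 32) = (h + 7)/(h + 4)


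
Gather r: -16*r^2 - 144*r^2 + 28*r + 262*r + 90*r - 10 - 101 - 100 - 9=-160*r^2 + 380*r - 220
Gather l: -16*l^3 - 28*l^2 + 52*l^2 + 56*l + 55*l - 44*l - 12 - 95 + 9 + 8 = -16*l^3 + 24*l^2 + 67*l - 90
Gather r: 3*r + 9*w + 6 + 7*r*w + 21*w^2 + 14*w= r*(7*w + 3) + 21*w^2 + 23*w + 6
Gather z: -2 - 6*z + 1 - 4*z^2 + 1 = -4*z^2 - 6*z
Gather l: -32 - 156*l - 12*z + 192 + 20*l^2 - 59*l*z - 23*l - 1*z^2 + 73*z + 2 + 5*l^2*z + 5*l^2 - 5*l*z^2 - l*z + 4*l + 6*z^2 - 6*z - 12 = l^2*(5*z + 25) + l*(-5*z^2 - 60*z - 175) + 5*z^2 + 55*z + 150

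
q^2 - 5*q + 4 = (q - 4)*(q - 1)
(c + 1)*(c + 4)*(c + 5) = c^3 + 10*c^2 + 29*c + 20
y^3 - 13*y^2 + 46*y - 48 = (y - 8)*(y - 3)*(y - 2)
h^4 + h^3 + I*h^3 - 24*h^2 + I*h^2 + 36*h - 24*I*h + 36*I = (h - 3)*(h - 2)*(h + 6)*(h + I)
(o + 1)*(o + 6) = o^2 + 7*o + 6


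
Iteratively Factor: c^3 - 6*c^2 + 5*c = (c - 5)*(c^2 - c) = c*(c - 5)*(c - 1)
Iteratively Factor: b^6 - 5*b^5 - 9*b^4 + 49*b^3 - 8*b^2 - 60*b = (b - 5)*(b^5 - 9*b^3 + 4*b^2 + 12*b) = (b - 5)*(b - 2)*(b^4 + 2*b^3 - 5*b^2 - 6*b) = (b - 5)*(b - 2)^2*(b^3 + 4*b^2 + 3*b) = b*(b - 5)*(b - 2)^2*(b^2 + 4*b + 3) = b*(b - 5)*(b - 2)^2*(b + 3)*(b + 1)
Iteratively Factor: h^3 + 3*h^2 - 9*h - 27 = (h - 3)*(h^2 + 6*h + 9) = (h - 3)*(h + 3)*(h + 3)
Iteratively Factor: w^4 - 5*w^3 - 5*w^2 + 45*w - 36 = (w + 3)*(w^3 - 8*w^2 + 19*w - 12) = (w - 4)*(w + 3)*(w^2 - 4*w + 3) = (w - 4)*(w - 3)*(w + 3)*(w - 1)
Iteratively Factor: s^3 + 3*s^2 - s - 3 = (s + 1)*(s^2 + 2*s - 3) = (s - 1)*(s + 1)*(s + 3)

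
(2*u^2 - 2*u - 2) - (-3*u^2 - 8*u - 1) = 5*u^2 + 6*u - 1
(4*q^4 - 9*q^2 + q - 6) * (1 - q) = -4*q^5 + 4*q^4 + 9*q^3 - 10*q^2 + 7*q - 6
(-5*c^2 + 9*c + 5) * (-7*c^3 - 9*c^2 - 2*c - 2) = 35*c^5 - 18*c^4 - 106*c^3 - 53*c^2 - 28*c - 10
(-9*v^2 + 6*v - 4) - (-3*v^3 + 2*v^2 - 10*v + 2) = 3*v^3 - 11*v^2 + 16*v - 6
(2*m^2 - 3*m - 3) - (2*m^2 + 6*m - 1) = -9*m - 2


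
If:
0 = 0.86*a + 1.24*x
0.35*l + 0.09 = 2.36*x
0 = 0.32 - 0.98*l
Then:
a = -0.12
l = 0.33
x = 0.09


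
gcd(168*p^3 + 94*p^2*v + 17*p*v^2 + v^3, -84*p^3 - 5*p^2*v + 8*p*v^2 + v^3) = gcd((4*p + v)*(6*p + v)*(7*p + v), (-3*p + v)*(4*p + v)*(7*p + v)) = 28*p^2 + 11*p*v + v^2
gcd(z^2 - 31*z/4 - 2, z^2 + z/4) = z + 1/4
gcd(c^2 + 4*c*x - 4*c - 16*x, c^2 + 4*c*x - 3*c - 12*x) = c + 4*x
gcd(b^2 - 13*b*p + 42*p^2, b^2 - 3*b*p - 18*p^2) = -b + 6*p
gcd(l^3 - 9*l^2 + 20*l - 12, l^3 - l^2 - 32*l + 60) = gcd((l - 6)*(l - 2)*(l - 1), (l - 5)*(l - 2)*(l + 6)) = l - 2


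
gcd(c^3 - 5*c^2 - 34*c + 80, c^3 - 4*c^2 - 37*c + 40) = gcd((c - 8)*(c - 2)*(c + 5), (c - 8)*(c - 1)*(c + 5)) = c^2 - 3*c - 40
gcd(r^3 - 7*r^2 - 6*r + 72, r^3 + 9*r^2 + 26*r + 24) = r + 3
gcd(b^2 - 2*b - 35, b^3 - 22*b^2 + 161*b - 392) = b - 7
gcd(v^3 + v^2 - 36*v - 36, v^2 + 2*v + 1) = v + 1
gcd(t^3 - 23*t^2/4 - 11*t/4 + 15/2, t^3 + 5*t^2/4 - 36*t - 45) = t^2 - 19*t/4 - 15/2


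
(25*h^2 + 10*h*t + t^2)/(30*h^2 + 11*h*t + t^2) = (5*h + t)/(6*h + t)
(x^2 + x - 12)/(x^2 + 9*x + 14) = (x^2 + x - 12)/(x^2 + 9*x + 14)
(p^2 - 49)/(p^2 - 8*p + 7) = (p + 7)/(p - 1)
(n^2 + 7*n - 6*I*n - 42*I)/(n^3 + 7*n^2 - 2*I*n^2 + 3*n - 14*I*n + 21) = (n - 6*I)/(n^2 - 2*I*n + 3)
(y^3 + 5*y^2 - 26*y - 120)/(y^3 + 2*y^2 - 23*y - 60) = (y + 6)/(y + 3)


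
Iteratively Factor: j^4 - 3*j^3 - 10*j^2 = (j - 5)*(j^3 + 2*j^2) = j*(j - 5)*(j^2 + 2*j) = j*(j - 5)*(j + 2)*(j)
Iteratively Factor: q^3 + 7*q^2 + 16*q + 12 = (q + 3)*(q^2 + 4*q + 4) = (q + 2)*(q + 3)*(q + 2)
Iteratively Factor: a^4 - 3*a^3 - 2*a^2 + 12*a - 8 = (a + 2)*(a^3 - 5*a^2 + 8*a - 4) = (a - 2)*(a + 2)*(a^2 - 3*a + 2) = (a - 2)^2*(a + 2)*(a - 1)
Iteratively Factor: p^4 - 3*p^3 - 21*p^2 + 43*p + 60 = (p - 3)*(p^3 - 21*p - 20) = (p - 3)*(p + 1)*(p^2 - p - 20) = (p - 3)*(p + 1)*(p + 4)*(p - 5)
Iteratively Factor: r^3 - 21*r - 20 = (r + 1)*(r^2 - r - 20) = (r - 5)*(r + 1)*(r + 4)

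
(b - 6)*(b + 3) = b^2 - 3*b - 18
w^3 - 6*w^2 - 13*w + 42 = (w - 7)*(w - 2)*(w + 3)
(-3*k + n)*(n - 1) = -3*k*n + 3*k + n^2 - n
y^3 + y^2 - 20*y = y*(y - 4)*(y + 5)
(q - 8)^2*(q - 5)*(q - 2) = q^4 - 23*q^3 + 186*q^2 - 608*q + 640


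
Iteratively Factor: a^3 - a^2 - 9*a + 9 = (a - 3)*(a^2 + 2*a - 3) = (a - 3)*(a + 3)*(a - 1)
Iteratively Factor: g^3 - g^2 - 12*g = (g + 3)*(g^2 - 4*g) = g*(g + 3)*(g - 4)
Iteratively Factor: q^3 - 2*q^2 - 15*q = (q - 5)*(q^2 + 3*q) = (q - 5)*(q + 3)*(q)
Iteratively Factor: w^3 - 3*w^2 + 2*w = (w - 1)*(w^2 - 2*w) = (w - 2)*(w - 1)*(w)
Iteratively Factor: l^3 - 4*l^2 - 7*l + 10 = (l + 2)*(l^2 - 6*l + 5) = (l - 1)*(l + 2)*(l - 5)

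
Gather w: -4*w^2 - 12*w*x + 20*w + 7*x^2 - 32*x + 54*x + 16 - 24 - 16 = -4*w^2 + w*(20 - 12*x) + 7*x^2 + 22*x - 24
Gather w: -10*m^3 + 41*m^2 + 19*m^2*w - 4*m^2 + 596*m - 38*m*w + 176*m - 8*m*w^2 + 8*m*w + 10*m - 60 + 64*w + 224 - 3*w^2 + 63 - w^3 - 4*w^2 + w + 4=-10*m^3 + 37*m^2 + 782*m - w^3 + w^2*(-8*m - 7) + w*(19*m^2 - 30*m + 65) + 231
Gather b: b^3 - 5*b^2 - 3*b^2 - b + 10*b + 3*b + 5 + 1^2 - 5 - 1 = b^3 - 8*b^2 + 12*b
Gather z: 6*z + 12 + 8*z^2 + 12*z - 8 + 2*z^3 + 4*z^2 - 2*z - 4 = 2*z^3 + 12*z^2 + 16*z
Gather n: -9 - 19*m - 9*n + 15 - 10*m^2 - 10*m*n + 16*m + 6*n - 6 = -10*m^2 - 3*m + n*(-10*m - 3)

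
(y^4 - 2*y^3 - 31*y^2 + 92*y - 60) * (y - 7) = y^5 - 9*y^4 - 17*y^3 + 309*y^2 - 704*y + 420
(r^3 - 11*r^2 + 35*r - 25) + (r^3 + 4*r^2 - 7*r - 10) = 2*r^3 - 7*r^2 + 28*r - 35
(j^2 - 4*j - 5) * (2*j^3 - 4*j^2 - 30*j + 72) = 2*j^5 - 12*j^4 - 24*j^3 + 212*j^2 - 138*j - 360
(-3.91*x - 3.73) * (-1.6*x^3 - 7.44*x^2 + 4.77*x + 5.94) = 6.256*x^4 + 35.0584*x^3 + 9.1005*x^2 - 41.0175*x - 22.1562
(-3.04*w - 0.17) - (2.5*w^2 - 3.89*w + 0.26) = -2.5*w^2 + 0.85*w - 0.43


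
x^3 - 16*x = x*(x - 4)*(x + 4)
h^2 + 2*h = h*(h + 2)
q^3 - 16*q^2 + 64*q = q*(q - 8)^2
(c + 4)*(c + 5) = c^2 + 9*c + 20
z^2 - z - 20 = (z - 5)*(z + 4)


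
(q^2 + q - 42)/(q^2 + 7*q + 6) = (q^2 + q - 42)/(q^2 + 7*q + 6)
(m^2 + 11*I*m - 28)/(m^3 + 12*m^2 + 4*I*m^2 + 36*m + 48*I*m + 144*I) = (m + 7*I)/(m^2 + 12*m + 36)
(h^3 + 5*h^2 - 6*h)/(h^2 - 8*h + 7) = h*(h + 6)/(h - 7)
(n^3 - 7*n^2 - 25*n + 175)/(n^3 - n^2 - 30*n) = (n^2 - 12*n + 35)/(n*(n - 6))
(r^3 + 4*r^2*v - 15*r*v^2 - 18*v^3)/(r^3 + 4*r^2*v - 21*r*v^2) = (r^2 + 7*r*v + 6*v^2)/(r*(r + 7*v))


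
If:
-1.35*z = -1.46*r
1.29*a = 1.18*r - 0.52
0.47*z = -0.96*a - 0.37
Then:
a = -0.39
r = 0.01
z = 0.01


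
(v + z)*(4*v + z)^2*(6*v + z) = 96*v^4 + 160*v^3*z + 78*v^2*z^2 + 15*v*z^3 + z^4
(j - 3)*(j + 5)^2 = j^3 + 7*j^2 - 5*j - 75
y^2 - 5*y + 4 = (y - 4)*(y - 1)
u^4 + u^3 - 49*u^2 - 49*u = u*(u - 7)*(u + 1)*(u + 7)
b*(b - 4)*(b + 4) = b^3 - 16*b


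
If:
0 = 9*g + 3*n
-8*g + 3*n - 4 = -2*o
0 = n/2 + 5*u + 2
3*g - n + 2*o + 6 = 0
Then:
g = -10/23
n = 30/23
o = -39/23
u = -61/115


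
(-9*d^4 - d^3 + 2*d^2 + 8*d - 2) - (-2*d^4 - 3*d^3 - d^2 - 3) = -7*d^4 + 2*d^3 + 3*d^2 + 8*d + 1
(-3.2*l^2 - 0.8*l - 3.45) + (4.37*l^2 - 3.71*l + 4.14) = 1.17*l^2 - 4.51*l + 0.69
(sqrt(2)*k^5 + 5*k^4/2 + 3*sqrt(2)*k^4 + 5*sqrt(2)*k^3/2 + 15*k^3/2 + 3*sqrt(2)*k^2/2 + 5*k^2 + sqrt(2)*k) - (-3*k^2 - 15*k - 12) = sqrt(2)*k^5 + 5*k^4/2 + 3*sqrt(2)*k^4 + 5*sqrt(2)*k^3/2 + 15*k^3/2 + 3*sqrt(2)*k^2/2 + 8*k^2 + sqrt(2)*k + 15*k + 12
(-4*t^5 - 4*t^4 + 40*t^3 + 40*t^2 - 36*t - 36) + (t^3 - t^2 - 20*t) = -4*t^5 - 4*t^4 + 41*t^3 + 39*t^2 - 56*t - 36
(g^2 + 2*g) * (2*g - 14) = 2*g^3 - 10*g^2 - 28*g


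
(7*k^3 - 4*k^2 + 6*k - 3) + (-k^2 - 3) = 7*k^3 - 5*k^2 + 6*k - 6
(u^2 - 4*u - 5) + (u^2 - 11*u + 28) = 2*u^2 - 15*u + 23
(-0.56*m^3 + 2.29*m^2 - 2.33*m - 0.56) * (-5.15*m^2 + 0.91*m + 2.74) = 2.884*m^5 - 12.3031*m^4 + 12.549*m^3 + 7.0383*m^2 - 6.8938*m - 1.5344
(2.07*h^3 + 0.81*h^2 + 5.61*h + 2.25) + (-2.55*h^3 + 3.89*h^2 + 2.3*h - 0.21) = -0.48*h^3 + 4.7*h^2 + 7.91*h + 2.04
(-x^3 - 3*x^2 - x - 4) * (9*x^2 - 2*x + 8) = -9*x^5 - 25*x^4 - 11*x^3 - 58*x^2 - 32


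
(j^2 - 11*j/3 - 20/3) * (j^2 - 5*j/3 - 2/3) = j^4 - 16*j^3/3 - 11*j^2/9 + 122*j/9 + 40/9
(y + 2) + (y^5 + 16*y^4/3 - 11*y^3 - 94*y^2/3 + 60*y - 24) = y^5 + 16*y^4/3 - 11*y^3 - 94*y^2/3 + 61*y - 22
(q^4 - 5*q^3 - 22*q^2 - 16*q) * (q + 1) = q^5 - 4*q^4 - 27*q^3 - 38*q^2 - 16*q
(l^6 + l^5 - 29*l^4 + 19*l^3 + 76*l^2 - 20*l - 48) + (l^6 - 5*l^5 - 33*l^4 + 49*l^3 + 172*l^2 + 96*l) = 2*l^6 - 4*l^5 - 62*l^4 + 68*l^3 + 248*l^2 + 76*l - 48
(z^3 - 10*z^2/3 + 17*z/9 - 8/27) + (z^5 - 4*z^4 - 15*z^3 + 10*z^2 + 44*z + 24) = z^5 - 4*z^4 - 14*z^3 + 20*z^2/3 + 413*z/9 + 640/27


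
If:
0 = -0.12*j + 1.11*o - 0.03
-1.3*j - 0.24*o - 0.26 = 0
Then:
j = -0.20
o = 0.01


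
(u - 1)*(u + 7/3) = u^2 + 4*u/3 - 7/3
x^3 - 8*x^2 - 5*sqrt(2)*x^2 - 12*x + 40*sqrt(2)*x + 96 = (x - 8)*(x - 6*sqrt(2))*(x + sqrt(2))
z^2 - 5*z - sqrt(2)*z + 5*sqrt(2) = (z - 5)*(z - sqrt(2))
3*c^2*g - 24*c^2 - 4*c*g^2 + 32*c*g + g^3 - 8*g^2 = (-3*c + g)*(-c + g)*(g - 8)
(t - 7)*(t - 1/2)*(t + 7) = t^3 - t^2/2 - 49*t + 49/2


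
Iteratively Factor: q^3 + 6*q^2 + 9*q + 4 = (q + 4)*(q^2 + 2*q + 1) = (q + 1)*(q + 4)*(q + 1)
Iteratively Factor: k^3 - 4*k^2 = (k)*(k^2 - 4*k) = k*(k - 4)*(k)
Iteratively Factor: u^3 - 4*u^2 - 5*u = (u + 1)*(u^2 - 5*u) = (u - 5)*(u + 1)*(u)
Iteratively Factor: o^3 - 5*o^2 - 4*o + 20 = (o - 5)*(o^2 - 4) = (o - 5)*(o + 2)*(o - 2)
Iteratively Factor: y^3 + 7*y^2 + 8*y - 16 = (y + 4)*(y^2 + 3*y - 4) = (y + 4)^2*(y - 1)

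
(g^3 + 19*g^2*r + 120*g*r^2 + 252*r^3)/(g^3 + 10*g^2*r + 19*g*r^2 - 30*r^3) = (-g^2 - 13*g*r - 42*r^2)/(-g^2 - 4*g*r + 5*r^2)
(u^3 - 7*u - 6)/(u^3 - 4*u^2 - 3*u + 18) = (u + 1)/(u - 3)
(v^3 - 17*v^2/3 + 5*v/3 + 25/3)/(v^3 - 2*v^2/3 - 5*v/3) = (v - 5)/v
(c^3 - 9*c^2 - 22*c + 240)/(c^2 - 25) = (c^2 - 14*c + 48)/(c - 5)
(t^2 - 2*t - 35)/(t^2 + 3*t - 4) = (t^2 - 2*t - 35)/(t^2 + 3*t - 4)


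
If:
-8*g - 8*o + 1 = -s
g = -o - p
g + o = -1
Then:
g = -o - 1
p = 1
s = -9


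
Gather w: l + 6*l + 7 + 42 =7*l + 49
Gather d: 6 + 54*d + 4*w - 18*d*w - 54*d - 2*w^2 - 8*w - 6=-18*d*w - 2*w^2 - 4*w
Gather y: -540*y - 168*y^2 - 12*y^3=-12*y^3 - 168*y^2 - 540*y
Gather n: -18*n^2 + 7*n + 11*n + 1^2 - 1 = -18*n^2 + 18*n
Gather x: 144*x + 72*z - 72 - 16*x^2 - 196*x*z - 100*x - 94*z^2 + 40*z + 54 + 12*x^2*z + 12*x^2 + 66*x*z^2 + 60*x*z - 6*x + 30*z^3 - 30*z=x^2*(12*z - 4) + x*(66*z^2 - 136*z + 38) + 30*z^3 - 94*z^2 + 82*z - 18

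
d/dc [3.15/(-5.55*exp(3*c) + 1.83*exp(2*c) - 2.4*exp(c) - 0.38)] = (52.4475*exp(2*c) - 11.529*exp(c) + 7.56)*exp(c)/(5.55*exp(3*c) - 1.83*exp(2*c) + 2.4*exp(c) + 0.38)^2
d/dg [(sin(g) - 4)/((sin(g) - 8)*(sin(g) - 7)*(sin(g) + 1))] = 2*(-sin(g)^3 + 13*sin(g)^2 - 56*sin(g) + 110)*cos(g)/((sin(g) - 8)^2*(sin(g) - 7)^2*(sin(g) + 1)^2)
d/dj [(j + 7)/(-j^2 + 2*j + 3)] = (-j^2 + 2*j + 2*(j - 1)*(j + 7) + 3)/(-j^2 + 2*j + 3)^2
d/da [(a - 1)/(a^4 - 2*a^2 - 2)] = (a^4 - 2*a^2 - 4*a*(a - 1)*(a^2 - 1) - 2)/(-a^4 + 2*a^2 + 2)^2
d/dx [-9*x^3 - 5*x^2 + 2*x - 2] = -27*x^2 - 10*x + 2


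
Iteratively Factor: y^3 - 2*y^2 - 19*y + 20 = (y - 1)*(y^2 - y - 20) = (y - 1)*(y + 4)*(y - 5)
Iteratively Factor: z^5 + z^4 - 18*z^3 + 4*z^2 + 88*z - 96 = (z + 3)*(z^4 - 2*z^3 - 12*z^2 + 40*z - 32) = (z - 2)*(z + 3)*(z^3 - 12*z + 16) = (z - 2)*(z + 3)*(z + 4)*(z^2 - 4*z + 4) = (z - 2)^2*(z + 3)*(z + 4)*(z - 2)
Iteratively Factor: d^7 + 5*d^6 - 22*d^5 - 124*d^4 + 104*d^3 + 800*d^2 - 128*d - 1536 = (d - 2)*(d^6 + 7*d^5 - 8*d^4 - 140*d^3 - 176*d^2 + 448*d + 768) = (d - 2)*(d + 4)*(d^5 + 3*d^4 - 20*d^3 - 60*d^2 + 64*d + 192) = (d - 2)*(d + 2)*(d + 4)*(d^4 + d^3 - 22*d^2 - 16*d + 96) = (d - 2)*(d + 2)*(d + 3)*(d + 4)*(d^3 - 2*d^2 - 16*d + 32) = (d - 2)^2*(d + 2)*(d + 3)*(d + 4)*(d^2 - 16) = (d - 2)^2*(d + 2)*(d + 3)*(d + 4)^2*(d - 4)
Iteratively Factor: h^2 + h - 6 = (h - 2)*(h + 3)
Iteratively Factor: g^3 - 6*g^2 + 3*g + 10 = (g - 2)*(g^2 - 4*g - 5) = (g - 2)*(g + 1)*(g - 5)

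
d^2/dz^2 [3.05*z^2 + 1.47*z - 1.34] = 6.10000000000000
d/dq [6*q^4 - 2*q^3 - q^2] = 2*q*(12*q^2 - 3*q - 1)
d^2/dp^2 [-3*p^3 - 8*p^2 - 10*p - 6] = -18*p - 16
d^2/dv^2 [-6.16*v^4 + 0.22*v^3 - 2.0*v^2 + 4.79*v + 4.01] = -73.92*v^2 + 1.32*v - 4.0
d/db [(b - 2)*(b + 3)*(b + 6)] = b*(3*b + 14)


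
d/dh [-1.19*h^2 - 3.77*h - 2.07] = -2.38*h - 3.77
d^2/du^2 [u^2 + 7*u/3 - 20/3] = 2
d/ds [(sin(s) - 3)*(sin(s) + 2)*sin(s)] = (3*sin(s)^2 - 2*sin(s) - 6)*cos(s)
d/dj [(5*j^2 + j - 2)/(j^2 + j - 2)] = 4*j*(j - 4)/(j^4 + 2*j^3 - 3*j^2 - 4*j + 4)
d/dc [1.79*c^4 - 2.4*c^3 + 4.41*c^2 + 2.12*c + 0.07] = 7.16*c^3 - 7.2*c^2 + 8.82*c + 2.12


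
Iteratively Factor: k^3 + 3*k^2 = (k)*(k^2 + 3*k) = k*(k + 3)*(k)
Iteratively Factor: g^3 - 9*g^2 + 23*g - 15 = (g - 5)*(g^2 - 4*g + 3) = (g - 5)*(g - 1)*(g - 3)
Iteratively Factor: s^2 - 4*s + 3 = (s - 3)*(s - 1)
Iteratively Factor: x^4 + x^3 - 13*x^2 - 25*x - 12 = (x + 1)*(x^3 - 13*x - 12) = (x - 4)*(x + 1)*(x^2 + 4*x + 3) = (x - 4)*(x + 1)*(x + 3)*(x + 1)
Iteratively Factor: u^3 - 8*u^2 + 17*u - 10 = (u - 2)*(u^2 - 6*u + 5) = (u - 5)*(u - 2)*(u - 1)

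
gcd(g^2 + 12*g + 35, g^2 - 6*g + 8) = 1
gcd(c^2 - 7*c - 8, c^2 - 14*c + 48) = c - 8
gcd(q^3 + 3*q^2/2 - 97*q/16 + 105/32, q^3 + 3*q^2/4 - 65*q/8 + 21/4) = q^2 + 11*q/4 - 21/8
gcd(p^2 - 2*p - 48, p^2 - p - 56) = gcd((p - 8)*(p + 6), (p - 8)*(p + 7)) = p - 8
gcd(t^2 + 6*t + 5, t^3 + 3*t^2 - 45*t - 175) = t + 5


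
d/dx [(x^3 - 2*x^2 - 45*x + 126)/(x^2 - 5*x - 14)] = (x^4 - 10*x^3 + 13*x^2 - 196*x + 1260)/(x^4 - 10*x^3 - 3*x^2 + 140*x + 196)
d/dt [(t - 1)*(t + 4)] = 2*t + 3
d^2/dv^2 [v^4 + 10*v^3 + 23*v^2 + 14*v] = 12*v^2 + 60*v + 46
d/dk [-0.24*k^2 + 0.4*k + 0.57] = 0.4 - 0.48*k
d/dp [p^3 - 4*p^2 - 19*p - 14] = 3*p^2 - 8*p - 19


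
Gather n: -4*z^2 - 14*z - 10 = -4*z^2 - 14*z - 10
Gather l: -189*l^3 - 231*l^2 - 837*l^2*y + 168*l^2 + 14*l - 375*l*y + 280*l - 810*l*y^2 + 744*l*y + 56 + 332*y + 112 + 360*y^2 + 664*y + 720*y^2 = -189*l^3 + l^2*(-837*y - 63) + l*(-810*y^2 + 369*y + 294) + 1080*y^2 + 996*y + 168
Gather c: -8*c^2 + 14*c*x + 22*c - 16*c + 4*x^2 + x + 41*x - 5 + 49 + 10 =-8*c^2 + c*(14*x + 6) + 4*x^2 + 42*x + 54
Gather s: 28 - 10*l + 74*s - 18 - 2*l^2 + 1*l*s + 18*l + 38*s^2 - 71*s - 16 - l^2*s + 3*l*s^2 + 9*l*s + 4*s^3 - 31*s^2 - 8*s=-2*l^2 + 8*l + 4*s^3 + s^2*(3*l + 7) + s*(-l^2 + 10*l - 5) - 6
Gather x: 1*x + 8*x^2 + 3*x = 8*x^2 + 4*x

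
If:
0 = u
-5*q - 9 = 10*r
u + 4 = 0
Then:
No Solution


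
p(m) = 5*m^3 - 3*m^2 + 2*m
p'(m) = 15*m^2 - 6*m + 2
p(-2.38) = -89.16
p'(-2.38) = 101.25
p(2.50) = 64.38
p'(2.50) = 80.75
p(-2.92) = -155.90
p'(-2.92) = 147.42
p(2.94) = 107.01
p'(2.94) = 114.01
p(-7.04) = -1907.33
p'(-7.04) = 787.66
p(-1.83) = -44.35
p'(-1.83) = 63.21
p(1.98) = 31.01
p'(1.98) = 48.93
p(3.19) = 138.16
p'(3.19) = 135.50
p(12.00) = 8232.00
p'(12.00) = 2090.00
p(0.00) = 0.00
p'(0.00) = 2.00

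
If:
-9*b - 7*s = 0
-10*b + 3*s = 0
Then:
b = 0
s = 0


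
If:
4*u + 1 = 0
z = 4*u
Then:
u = -1/4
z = -1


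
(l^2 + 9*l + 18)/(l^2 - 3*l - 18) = (l + 6)/(l - 6)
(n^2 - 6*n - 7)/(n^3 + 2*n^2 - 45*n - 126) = (n + 1)/(n^2 + 9*n + 18)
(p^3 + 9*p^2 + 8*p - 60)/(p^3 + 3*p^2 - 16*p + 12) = (p + 5)/(p - 1)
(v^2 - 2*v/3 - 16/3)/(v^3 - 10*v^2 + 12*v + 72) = (v - 8/3)/(v^2 - 12*v + 36)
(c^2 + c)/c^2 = (c + 1)/c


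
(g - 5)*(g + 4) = g^2 - g - 20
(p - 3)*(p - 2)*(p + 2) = p^3 - 3*p^2 - 4*p + 12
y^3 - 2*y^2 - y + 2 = (y - 2)*(y - 1)*(y + 1)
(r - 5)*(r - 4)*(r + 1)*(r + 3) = r^4 - 5*r^3 - 13*r^2 + 53*r + 60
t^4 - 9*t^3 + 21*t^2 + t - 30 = (t - 5)*(t - 3)*(t - 2)*(t + 1)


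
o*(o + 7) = o^2 + 7*o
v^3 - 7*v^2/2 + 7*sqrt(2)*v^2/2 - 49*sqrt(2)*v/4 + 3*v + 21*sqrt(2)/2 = (v - 2)*(v - 3/2)*(v + 7*sqrt(2)/2)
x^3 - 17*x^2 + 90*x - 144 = (x - 8)*(x - 6)*(x - 3)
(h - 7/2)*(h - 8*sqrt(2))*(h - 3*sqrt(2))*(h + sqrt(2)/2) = h^4 - 21*sqrt(2)*h^3/2 - 7*h^3/2 + 37*h^2 + 147*sqrt(2)*h^2/4 - 259*h/2 + 24*sqrt(2)*h - 84*sqrt(2)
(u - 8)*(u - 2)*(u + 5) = u^3 - 5*u^2 - 34*u + 80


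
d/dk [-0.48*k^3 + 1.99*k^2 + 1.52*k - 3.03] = -1.44*k^2 + 3.98*k + 1.52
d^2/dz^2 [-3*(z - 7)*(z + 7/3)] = -6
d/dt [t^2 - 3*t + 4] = 2*t - 3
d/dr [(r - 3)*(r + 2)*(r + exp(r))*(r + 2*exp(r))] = 3*r^3*exp(r) + 4*r^3 + 4*r^2*exp(2*r) + 6*r^2*exp(r) - 3*r^2 - 24*r*exp(r) - 12*r - 26*exp(2*r) - 18*exp(r)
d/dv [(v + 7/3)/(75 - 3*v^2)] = (3*v^2 + 14*v + 75)/(9*(v^4 - 50*v^2 + 625))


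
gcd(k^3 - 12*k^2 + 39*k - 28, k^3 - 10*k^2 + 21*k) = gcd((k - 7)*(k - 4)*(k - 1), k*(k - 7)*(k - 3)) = k - 7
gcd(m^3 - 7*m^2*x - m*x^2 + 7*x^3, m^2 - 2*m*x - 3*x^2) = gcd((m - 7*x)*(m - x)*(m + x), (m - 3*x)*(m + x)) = m + x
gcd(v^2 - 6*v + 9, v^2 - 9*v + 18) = v - 3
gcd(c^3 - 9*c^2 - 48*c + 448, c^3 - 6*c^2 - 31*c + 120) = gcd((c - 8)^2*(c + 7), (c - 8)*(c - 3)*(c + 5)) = c - 8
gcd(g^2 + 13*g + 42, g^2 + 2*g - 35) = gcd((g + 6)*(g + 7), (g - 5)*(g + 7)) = g + 7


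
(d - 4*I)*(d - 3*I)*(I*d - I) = I*d^3 + 7*d^2 - I*d^2 - 7*d - 12*I*d + 12*I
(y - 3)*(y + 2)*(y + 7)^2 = y^4 + 13*y^3 + 29*y^2 - 133*y - 294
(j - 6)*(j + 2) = j^2 - 4*j - 12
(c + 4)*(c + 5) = c^2 + 9*c + 20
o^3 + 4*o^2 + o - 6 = (o - 1)*(o + 2)*(o + 3)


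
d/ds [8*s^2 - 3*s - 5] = 16*s - 3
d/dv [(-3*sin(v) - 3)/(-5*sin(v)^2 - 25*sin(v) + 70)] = 3*(-2*sin(v) + cos(v)^2 - 20)*cos(v)/(5*(sin(v)^2 + 5*sin(v) - 14)^2)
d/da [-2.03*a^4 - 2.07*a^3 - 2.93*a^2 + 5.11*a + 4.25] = -8.12*a^3 - 6.21*a^2 - 5.86*a + 5.11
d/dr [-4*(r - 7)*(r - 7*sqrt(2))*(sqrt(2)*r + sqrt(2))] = -12*sqrt(2)*r^2 + 48*sqrt(2)*r + 112*r - 336 + 28*sqrt(2)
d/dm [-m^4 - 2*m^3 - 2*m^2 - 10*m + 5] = -4*m^3 - 6*m^2 - 4*m - 10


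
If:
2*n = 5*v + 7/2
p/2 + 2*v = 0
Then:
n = 5*v/2 + 7/4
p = -4*v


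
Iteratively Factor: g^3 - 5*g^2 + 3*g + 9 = (g - 3)*(g^2 - 2*g - 3) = (g - 3)*(g + 1)*(g - 3)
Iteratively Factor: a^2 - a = (a)*(a - 1)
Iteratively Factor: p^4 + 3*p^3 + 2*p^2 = (p)*(p^3 + 3*p^2 + 2*p) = p^2*(p^2 + 3*p + 2) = p^2*(p + 2)*(p + 1)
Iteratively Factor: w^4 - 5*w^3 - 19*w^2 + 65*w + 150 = (w - 5)*(w^3 - 19*w - 30) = (w - 5)^2*(w^2 + 5*w + 6) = (w - 5)^2*(w + 3)*(w + 2)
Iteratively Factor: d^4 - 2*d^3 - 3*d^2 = (d + 1)*(d^3 - 3*d^2) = (d - 3)*(d + 1)*(d^2) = d*(d - 3)*(d + 1)*(d)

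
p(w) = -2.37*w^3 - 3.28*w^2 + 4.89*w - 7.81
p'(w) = -7.11*w^2 - 6.56*w + 4.89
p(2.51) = -53.68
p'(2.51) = -56.37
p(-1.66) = -14.12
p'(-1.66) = -3.81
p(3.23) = -106.10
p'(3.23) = -90.48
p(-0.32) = -9.63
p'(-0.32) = 6.26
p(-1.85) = -13.08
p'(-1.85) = -7.31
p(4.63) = -290.71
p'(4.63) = -177.90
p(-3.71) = 49.93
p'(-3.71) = -68.64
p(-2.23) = -8.74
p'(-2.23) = -15.84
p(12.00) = -4516.81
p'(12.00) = -1097.67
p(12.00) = -4516.81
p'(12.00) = -1097.67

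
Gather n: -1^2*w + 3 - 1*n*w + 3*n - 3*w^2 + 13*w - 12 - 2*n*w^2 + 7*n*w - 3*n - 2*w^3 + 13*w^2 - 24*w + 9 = n*(-2*w^2 + 6*w) - 2*w^3 + 10*w^2 - 12*w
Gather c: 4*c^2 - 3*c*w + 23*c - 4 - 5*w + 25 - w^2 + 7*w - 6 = 4*c^2 + c*(23 - 3*w) - w^2 + 2*w + 15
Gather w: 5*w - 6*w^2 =-6*w^2 + 5*w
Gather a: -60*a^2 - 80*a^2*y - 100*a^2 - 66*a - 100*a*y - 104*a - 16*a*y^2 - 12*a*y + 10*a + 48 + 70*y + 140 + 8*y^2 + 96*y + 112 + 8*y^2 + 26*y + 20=a^2*(-80*y - 160) + a*(-16*y^2 - 112*y - 160) + 16*y^2 + 192*y + 320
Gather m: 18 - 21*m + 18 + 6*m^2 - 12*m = 6*m^2 - 33*m + 36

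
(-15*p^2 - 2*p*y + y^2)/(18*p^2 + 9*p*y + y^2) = (-5*p + y)/(6*p + y)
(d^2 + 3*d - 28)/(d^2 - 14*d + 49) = (d^2 + 3*d - 28)/(d^2 - 14*d + 49)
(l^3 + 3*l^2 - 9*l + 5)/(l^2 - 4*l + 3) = (l^2 + 4*l - 5)/(l - 3)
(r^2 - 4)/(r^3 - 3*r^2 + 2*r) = (r + 2)/(r*(r - 1))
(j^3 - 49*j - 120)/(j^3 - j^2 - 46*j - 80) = (j + 3)/(j + 2)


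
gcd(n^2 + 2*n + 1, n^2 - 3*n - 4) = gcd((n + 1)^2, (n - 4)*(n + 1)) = n + 1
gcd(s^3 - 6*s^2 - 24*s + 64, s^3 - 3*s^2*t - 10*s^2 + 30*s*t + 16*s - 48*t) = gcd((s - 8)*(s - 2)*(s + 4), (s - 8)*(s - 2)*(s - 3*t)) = s^2 - 10*s + 16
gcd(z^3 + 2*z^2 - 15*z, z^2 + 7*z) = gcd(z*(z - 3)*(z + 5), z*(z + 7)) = z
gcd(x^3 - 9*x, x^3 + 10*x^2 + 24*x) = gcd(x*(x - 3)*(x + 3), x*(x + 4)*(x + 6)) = x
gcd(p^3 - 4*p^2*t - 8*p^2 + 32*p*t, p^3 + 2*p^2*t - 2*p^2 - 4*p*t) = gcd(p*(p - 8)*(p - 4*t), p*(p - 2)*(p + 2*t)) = p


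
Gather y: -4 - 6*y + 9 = 5 - 6*y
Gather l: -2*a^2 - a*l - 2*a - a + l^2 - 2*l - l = -2*a^2 - 3*a + l^2 + l*(-a - 3)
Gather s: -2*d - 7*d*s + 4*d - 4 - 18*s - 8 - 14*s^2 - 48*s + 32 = 2*d - 14*s^2 + s*(-7*d - 66) + 20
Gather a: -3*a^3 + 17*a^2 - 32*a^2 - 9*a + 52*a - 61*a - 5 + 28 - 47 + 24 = -3*a^3 - 15*a^2 - 18*a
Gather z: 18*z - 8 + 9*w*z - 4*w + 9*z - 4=-4*w + z*(9*w + 27) - 12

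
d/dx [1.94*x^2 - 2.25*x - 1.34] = 3.88*x - 2.25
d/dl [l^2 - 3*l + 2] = 2*l - 3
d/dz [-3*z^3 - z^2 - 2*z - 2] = -9*z^2 - 2*z - 2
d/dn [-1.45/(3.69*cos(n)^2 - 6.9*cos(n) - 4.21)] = (10.005 - 10.701*cos(n))*sin(n)/(-3.69*cos(n)^2 + 6.9*cos(n) + 4.21)^2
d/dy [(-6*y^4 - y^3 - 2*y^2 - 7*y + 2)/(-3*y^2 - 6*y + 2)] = (36*y^5 + 111*y^4 - 36*y^3 - 15*y^2 + 4*y - 2)/(9*y^4 + 36*y^3 + 24*y^2 - 24*y + 4)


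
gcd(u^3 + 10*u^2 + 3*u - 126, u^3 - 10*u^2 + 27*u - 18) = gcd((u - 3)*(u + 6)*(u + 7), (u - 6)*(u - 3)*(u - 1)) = u - 3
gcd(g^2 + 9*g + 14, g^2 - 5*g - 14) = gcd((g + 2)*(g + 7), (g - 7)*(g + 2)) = g + 2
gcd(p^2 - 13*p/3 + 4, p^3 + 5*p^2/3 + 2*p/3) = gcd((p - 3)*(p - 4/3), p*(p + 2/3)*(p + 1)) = 1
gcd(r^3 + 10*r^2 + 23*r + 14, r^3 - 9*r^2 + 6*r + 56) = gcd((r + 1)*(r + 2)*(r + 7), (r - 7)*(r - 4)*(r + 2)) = r + 2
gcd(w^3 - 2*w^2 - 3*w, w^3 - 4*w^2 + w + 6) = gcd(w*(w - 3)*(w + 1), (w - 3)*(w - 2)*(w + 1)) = w^2 - 2*w - 3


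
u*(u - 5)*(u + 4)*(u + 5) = u^4 + 4*u^3 - 25*u^2 - 100*u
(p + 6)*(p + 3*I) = p^2 + 6*p + 3*I*p + 18*I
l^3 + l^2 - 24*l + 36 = (l - 3)*(l - 2)*(l + 6)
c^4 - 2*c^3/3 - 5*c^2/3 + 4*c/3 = c*(c - 1)^2*(c + 4/3)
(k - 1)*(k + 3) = k^2 + 2*k - 3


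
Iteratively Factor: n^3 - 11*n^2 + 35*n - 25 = (n - 5)*(n^2 - 6*n + 5) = (n - 5)^2*(n - 1)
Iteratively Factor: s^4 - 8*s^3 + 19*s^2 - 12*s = (s - 3)*(s^3 - 5*s^2 + 4*s) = (s - 3)*(s - 1)*(s^2 - 4*s) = s*(s - 3)*(s - 1)*(s - 4)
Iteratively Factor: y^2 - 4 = (y - 2)*(y + 2)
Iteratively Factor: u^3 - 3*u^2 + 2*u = (u)*(u^2 - 3*u + 2) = u*(u - 1)*(u - 2)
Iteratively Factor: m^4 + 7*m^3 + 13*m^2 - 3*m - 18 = (m + 2)*(m^3 + 5*m^2 + 3*m - 9) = (m + 2)*(m + 3)*(m^2 + 2*m - 3) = (m - 1)*(m + 2)*(m + 3)*(m + 3)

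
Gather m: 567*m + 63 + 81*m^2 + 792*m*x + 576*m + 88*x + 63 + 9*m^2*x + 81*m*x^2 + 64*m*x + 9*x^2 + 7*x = m^2*(9*x + 81) + m*(81*x^2 + 856*x + 1143) + 9*x^2 + 95*x + 126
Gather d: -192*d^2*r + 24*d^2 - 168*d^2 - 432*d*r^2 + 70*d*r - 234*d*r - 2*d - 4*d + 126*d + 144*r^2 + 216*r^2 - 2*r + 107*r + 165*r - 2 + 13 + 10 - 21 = d^2*(-192*r - 144) + d*(-432*r^2 - 164*r + 120) + 360*r^2 + 270*r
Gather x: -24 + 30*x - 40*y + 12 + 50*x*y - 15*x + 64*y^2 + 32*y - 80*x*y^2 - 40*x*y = x*(-80*y^2 + 10*y + 15) + 64*y^2 - 8*y - 12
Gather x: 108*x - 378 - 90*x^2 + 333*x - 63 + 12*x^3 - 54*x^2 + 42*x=12*x^3 - 144*x^2 + 483*x - 441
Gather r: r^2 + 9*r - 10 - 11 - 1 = r^2 + 9*r - 22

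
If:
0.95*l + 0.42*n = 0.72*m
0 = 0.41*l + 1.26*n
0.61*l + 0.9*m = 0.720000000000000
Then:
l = 0.44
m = 0.50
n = -0.14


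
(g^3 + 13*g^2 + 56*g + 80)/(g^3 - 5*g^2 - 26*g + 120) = (g^2 + 8*g + 16)/(g^2 - 10*g + 24)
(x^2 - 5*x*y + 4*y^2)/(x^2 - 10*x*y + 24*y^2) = (x - y)/(x - 6*y)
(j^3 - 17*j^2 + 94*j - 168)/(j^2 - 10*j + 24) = j - 7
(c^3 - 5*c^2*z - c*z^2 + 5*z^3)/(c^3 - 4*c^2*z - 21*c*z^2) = (-c^3 + 5*c^2*z + c*z^2 - 5*z^3)/(c*(-c^2 + 4*c*z + 21*z^2))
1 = 1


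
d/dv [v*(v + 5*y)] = 2*v + 5*y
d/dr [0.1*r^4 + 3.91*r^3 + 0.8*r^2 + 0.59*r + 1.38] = 0.4*r^3 + 11.73*r^2 + 1.6*r + 0.59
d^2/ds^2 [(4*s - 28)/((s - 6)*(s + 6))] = 8*(s^3 - 21*s^2 + 108*s - 252)/(s^6 - 108*s^4 + 3888*s^2 - 46656)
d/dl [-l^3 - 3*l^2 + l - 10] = -3*l^2 - 6*l + 1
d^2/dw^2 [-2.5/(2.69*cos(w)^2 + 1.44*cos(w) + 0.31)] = (72.361*(1 - cos(w)^2)^2 + 29.052*cos(w)^3 + 33.0255*cos(w)^2 - 59.22*cos(w) - 78.5595)/(2.69*cos(w)^2 + 1.44*cos(w) + 0.31)^3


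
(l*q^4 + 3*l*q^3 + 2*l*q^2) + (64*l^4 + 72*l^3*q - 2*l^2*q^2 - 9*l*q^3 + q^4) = 64*l^4 + 72*l^3*q - 2*l^2*q^2 + l*q^4 - 6*l*q^3 + 2*l*q^2 + q^4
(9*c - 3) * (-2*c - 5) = -18*c^2 - 39*c + 15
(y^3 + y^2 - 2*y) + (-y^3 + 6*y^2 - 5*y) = 7*y^2 - 7*y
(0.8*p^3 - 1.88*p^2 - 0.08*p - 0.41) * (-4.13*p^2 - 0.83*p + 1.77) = -3.304*p^5 + 7.1004*p^4 + 3.3068*p^3 - 1.5679*p^2 + 0.1987*p - 0.7257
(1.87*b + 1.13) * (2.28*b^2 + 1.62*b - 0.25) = 4.2636*b^3 + 5.6058*b^2 + 1.3631*b - 0.2825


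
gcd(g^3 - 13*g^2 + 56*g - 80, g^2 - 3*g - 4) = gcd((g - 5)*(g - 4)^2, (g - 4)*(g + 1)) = g - 4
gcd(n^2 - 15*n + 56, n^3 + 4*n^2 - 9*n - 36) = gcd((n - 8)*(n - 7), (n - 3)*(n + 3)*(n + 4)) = 1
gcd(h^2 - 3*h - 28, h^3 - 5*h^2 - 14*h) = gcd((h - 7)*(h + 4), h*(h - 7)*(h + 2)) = h - 7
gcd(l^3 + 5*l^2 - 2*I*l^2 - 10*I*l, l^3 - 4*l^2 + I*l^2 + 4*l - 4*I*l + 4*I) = 1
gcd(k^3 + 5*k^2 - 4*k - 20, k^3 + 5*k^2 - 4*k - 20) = k^3 + 5*k^2 - 4*k - 20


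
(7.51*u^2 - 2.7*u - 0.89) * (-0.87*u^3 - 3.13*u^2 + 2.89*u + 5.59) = -6.5337*u^5 - 21.1573*u^4 + 30.9292*u^3 + 36.9636*u^2 - 17.6651*u - 4.9751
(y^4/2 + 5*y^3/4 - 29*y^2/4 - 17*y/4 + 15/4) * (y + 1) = y^5/2 + 7*y^4/4 - 6*y^3 - 23*y^2/2 - y/2 + 15/4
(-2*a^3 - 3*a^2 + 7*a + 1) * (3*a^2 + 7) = -6*a^5 - 9*a^4 + 7*a^3 - 18*a^2 + 49*a + 7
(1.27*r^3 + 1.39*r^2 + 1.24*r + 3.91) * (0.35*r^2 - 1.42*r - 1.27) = 0.4445*r^5 - 1.3169*r^4 - 3.1527*r^3 - 2.1576*r^2 - 7.127*r - 4.9657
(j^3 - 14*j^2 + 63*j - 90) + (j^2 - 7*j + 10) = j^3 - 13*j^2 + 56*j - 80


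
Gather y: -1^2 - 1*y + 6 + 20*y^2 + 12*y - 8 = 20*y^2 + 11*y - 3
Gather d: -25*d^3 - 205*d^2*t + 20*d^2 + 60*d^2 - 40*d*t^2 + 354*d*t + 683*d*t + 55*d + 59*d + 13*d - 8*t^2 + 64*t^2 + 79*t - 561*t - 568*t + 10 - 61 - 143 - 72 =-25*d^3 + d^2*(80 - 205*t) + d*(-40*t^2 + 1037*t + 127) + 56*t^2 - 1050*t - 266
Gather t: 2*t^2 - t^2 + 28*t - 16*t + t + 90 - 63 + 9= t^2 + 13*t + 36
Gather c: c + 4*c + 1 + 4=5*c + 5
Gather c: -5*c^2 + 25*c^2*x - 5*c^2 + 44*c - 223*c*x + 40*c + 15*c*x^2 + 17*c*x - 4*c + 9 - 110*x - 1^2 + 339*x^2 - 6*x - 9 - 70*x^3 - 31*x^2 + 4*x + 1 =c^2*(25*x - 10) + c*(15*x^2 - 206*x + 80) - 70*x^3 + 308*x^2 - 112*x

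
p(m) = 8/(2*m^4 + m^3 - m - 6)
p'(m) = 8*(-8*m^3 - 3*m^2 + 1)/(2*m^4 + m^3 - m - 6)^2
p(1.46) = 1.69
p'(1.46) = -10.79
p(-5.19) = 0.01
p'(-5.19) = 0.00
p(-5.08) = 0.01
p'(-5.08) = 0.01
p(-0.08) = -1.35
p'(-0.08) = 0.22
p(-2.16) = 0.27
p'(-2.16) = 0.62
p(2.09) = 0.20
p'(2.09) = -0.44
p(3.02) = 0.04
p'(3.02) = -0.06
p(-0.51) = -1.46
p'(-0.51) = 0.34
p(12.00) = 0.00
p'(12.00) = 0.00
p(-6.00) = 0.00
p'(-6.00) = 0.00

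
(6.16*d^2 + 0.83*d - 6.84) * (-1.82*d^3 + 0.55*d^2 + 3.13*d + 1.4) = -11.2112*d^5 + 1.8774*d^4 + 32.1861*d^3 + 7.4599*d^2 - 20.2472*d - 9.576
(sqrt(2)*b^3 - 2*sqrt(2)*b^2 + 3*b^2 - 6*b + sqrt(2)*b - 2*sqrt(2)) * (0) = 0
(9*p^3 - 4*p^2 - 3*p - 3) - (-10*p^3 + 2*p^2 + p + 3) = 19*p^3 - 6*p^2 - 4*p - 6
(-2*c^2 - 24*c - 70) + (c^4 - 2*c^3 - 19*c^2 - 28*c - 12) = c^4 - 2*c^3 - 21*c^2 - 52*c - 82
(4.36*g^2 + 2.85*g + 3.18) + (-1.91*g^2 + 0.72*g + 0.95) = 2.45*g^2 + 3.57*g + 4.13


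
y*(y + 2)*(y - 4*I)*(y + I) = y^4 + 2*y^3 - 3*I*y^3 + 4*y^2 - 6*I*y^2 + 8*y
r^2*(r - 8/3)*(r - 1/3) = r^4 - 3*r^3 + 8*r^2/9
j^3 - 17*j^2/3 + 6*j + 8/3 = (j - 4)*(j - 2)*(j + 1/3)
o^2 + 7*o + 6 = (o + 1)*(o + 6)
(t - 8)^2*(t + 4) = t^3 - 12*t^2 + 256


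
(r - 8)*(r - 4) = r^2 - 12*r + 32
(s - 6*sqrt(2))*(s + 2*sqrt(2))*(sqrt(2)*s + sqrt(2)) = sqrt(2)*s^3 - 8*s^2 + sqrt(2)*s^2 - 24*sqrt(2)*s - 8*s - 24*sqrt(2)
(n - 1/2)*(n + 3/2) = n^2 + n - 3/4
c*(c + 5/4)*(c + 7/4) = c^3 + 3*c^2 + 35*c/16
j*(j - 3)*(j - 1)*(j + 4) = j^4 - 13*j^2 + 12*j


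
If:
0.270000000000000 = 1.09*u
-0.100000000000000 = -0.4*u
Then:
No Solution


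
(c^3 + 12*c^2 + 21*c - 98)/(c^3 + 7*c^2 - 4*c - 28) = (c + 7)/(c + 2)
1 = 1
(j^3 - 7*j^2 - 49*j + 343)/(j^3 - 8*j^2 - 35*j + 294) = (j + 7)/(j + 6)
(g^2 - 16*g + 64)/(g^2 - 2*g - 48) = (g - 8)/(g + 6)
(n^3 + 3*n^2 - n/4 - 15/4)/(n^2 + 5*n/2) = n + 1/2 - 3/(2*n)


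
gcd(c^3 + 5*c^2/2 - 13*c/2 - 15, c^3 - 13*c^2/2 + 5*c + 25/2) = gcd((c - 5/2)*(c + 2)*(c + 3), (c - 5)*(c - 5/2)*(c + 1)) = c - 5/2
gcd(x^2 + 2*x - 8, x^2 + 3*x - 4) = x + 4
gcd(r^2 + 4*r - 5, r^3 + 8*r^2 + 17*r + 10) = r + 5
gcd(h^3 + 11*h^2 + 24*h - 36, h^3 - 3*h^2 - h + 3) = h - 1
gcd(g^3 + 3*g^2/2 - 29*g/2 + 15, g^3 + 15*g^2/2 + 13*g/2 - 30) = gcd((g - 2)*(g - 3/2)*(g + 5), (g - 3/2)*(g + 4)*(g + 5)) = g^2 + 7*g/2 - 15/2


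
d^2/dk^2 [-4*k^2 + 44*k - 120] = -8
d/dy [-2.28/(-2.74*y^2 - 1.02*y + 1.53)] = (-12.4944*y - 2.3256)/(2.74*y^2 + 1.02*y - 1.53)^2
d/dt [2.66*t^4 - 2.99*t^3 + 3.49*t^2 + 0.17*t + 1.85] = 10.64*t^3 - 8.97*t^2 + 6.98*t + 0.17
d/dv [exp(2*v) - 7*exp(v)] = (2*exp(v) - 7)*exp(v)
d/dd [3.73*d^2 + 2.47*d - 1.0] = 7.46*d + 2.47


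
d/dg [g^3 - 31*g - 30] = 3*g^2 - 31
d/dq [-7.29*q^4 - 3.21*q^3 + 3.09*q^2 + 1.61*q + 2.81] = -29.16*q^3 - 9.63*q^2 + 6.18*q + 1.61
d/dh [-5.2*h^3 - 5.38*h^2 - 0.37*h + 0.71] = -15.6*h^2 - 10.76*h - 0.37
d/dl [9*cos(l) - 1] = -9*sin(l)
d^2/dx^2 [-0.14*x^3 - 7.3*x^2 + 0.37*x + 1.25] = -0.84*x - 14.6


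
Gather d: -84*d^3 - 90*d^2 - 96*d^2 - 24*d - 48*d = -84*d^3 - 186*d^2 - 72*d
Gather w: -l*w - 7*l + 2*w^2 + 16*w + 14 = -7*l + 2*w^2 + w*(16 - l) + 14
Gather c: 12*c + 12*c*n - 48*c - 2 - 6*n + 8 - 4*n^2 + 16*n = c*(12*n - 36) - 4*n^2 + 10*n + 6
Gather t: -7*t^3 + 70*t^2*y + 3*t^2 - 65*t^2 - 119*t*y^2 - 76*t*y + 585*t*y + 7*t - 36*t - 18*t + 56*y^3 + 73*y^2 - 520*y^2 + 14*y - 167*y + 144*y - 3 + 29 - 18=-7*t^3 + t^2*(70*y - 62) + t*(-119*y^2 + 509*y - 47) + 56*y^3 - 447*y^2 - 9*y + 8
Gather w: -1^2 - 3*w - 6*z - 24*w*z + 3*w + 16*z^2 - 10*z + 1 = -24*w*z + 16*z^2 - 16*z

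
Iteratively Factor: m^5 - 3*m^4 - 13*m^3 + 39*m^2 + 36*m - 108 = (m + 3)*(m^4 - 6*m^3 + 5*m^2 + 24*m - 36) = (m + 2)*(m + 3)*(m^3 - 8*m^2 + 21*m - 18) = (m - 2)*(m + 2)*(m + 3)*(m^2 - 6*m + 9) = (m - 3)*(m - 2)*(m + 2)*(m + 3)*(m - 3)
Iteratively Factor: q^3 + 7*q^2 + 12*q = (q)*(q^2 + 7*q + 12) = q*(q + 3)*(q + 4)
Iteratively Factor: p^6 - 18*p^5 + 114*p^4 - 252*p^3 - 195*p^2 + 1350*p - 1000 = (p - 5)*(p^5 - 13*p^4 + 49*p^3 - 7*p^2 - 230*p + 200) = (p - 5)*(p + 2)*(p^4 - 15*p^3 + 79*p^2 - 165*p + 100) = (p - 5)*(p - 1)*(p + 2)*(p^3 - 14*p^2 + 65*p - 100) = (p - 5)^2*(p - 1)*(p + 2)*(p^2 - 9*p + 20) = (p - 5)^2*(p - 4)*(p - 1)*(p + 2)*(p - 5)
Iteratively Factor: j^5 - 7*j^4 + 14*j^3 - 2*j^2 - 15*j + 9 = (j - 3)*(j^4 - 4*j^3 + 2*j^2 + 4*j - 3) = (j - 3)^2*(j^3 - j^2 - j + 1) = (j - 3)^2*(j + 1)*(j^2 - 2*j + 1) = (j - 3)^2*(j - 1)*(j + 1)*(j - 1)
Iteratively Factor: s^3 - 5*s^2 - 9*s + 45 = (s + 3)*(s^2 - 8*s + 15) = (s - 5)*(s + 3)*(s - 3)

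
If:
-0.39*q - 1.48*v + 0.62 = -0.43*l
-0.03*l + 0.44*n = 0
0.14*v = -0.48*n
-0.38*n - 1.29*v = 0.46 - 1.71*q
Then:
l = -0.61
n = -0.04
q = 0.37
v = 0.14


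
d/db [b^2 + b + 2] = 2*b + 1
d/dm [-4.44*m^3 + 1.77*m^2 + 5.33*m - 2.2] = -13.32*m^2 + 3.54*m + 5.33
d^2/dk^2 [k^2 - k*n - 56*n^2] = 2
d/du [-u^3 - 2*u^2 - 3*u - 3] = -3*u^2 - 4*u - 3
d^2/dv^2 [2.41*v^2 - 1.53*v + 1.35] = 4.82000000000000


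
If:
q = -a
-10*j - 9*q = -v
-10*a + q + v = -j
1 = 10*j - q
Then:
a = 11/211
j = 20/211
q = -11/211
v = 101/211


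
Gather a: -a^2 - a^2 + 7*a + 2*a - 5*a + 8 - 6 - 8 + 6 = -2*a^2 + 4*a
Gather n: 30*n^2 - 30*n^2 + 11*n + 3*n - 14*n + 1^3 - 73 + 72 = 0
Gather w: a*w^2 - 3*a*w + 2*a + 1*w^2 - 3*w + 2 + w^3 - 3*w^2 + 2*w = 2*a + w^3 + w^2*(a - 2) + w*(-3*a - 1) + 2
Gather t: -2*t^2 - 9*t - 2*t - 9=-2*t^2 - 11*t - 9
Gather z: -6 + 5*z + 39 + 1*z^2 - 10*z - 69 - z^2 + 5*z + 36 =0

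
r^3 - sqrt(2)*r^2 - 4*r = r*(r - 2*sqrt(2))*(r + sqrt(2))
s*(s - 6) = s^2 - 6*s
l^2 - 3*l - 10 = (l - 5)*(l + 2)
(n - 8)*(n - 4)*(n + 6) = n^3 - 6*n^2 - 40*n + 192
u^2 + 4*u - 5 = (u - 1)*(u + 5)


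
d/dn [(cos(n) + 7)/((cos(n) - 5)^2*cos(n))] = (21*cos(n) + cos(2*n) - 34)*sin(n)/((cos(n) - 5)^3*cos(n)^2)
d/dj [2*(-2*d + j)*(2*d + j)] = 4*j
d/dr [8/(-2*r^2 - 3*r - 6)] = 8*(4*r + 3)/(2*r^2 + 3*r + 6)^2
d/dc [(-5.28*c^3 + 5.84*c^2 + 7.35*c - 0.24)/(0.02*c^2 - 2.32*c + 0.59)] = (-0.1056*c^4 + 24.4992*c^3 - 23.0414*c^2 + 6.9008*c + 3.7797)/(0.0004*c^4 - 0.0928*c^3 + 5.406*c^2 - 2.7376*c + 0.3481)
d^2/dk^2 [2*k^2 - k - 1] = 4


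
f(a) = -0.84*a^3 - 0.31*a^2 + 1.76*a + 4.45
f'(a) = -2.52*a^2 - 0.62*a + 1.76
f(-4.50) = 66.80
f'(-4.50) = -46.48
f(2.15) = -1.55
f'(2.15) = -11.22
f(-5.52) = 126.57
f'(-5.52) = -71.60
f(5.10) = -106.06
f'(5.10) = -66.95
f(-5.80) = 147.71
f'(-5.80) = -79.42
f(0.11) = 4.64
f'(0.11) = 1.66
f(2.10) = -1.00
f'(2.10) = -10.66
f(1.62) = 2.92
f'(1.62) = -5.86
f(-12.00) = 1390.21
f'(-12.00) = -353.68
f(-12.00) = 1390.21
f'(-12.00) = -353.68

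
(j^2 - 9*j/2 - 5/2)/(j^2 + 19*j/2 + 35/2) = (2*j^2 - 9*j - 5)/(2*j^2 + 19*j + 35)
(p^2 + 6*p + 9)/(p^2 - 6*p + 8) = (p^2 + 6*p + 9)/(p^2 - 6*p + 8)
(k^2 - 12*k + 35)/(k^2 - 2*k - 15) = (k - 7)/(k + 3)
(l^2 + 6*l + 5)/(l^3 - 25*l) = (l + 1)/(l*(l - 5))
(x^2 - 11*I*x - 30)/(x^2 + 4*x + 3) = (x^2 - 11*I*x - 30)/(x^2 + 4*x + 3)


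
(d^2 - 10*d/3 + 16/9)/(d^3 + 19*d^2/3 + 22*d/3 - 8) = (d - 8/3)/(d^2 + 7*d + 12)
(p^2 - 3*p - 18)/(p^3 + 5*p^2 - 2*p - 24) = (p - 6)/(p^2 + 2*p - 8)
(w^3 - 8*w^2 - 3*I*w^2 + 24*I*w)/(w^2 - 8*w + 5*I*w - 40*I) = w*(w - 3*I)/(w + 5*I)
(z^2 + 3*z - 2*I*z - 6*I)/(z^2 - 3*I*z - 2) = (z + 3)/(z - I)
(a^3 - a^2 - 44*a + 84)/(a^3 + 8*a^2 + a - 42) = (a - 6)/(a + 3)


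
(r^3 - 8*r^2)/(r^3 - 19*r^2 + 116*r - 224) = r^2/(r^2 - 11*r + 28)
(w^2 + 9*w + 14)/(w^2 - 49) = (w + 2)/(w - 7)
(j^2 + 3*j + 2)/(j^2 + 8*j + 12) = (j + 1)/(j + 6)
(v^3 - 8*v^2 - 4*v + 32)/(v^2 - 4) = v - 8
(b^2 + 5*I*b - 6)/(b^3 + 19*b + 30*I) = 1/(b - 5*I)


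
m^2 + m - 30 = (m - 5)*(m + 6)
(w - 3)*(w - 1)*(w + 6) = w^3 + 2*w^2 - 21*w + 18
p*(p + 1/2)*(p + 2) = p^3 + 5*p^2/2 + p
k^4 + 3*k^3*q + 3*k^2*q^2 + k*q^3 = k*(k + q)^3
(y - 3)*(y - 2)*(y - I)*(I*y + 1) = I*y^4 + 2*y^3 - 5*I*y^3 - 10*y^2 + 5*I*y^2 + 12*y + 5*I*y - 6*I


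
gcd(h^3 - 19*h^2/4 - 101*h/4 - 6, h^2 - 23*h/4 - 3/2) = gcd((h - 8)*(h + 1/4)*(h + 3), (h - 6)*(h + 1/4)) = h + 1/4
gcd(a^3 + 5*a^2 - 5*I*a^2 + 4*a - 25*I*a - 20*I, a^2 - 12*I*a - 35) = a - 5*I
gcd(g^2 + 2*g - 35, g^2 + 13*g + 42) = g + 7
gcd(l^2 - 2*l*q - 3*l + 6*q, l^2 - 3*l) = l - 3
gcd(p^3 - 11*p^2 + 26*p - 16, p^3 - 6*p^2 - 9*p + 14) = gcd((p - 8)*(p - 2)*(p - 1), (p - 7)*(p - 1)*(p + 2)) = p - 1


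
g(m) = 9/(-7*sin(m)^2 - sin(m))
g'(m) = 9*(14*sin(m)*cos(m) + cos(m))/(-7*sin(m)^2 - sin(m))^2 = 9*(14/tan(m) + cos(m)/sin(m)^2)/(7*sin(m) + 1)^2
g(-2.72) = -11.80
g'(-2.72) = 66.71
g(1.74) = -1.16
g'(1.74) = -0.37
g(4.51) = -1.57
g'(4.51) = 0.70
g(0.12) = -40.90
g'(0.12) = 493.89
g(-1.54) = -1.50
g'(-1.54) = -0.10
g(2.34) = -2.08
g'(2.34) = -3.69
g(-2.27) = -2.70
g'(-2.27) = 5.06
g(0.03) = -247.98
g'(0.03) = 9697.41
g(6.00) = -33.70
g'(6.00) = -352.71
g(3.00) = -32.08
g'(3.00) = -336.92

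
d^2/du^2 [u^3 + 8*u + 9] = 6*u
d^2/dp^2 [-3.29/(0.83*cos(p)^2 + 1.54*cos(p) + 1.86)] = (9.065924*(1 - cos(p)^2)^2 + 12.615834*cos(p)^3 - 7.980882*cos(p)^2 - 34.655544*cos(p) - 14.512848)/(0.83*cos(p)^2 + 1.54*cos(p) + 1.86)^3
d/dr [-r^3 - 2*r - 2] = -3*r^2 - 2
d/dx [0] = 0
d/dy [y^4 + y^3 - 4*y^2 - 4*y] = 4*y^3 + 3*y^2 - 8*y - 4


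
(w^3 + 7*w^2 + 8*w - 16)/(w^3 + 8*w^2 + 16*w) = (w - 1)/w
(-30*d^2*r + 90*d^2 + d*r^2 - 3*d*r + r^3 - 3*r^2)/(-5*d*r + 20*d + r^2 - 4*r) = (6*d*r - 18*d + r^2 - 3*r)/(r - 4)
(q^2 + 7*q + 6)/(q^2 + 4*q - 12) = (q + 1)/(q - 2)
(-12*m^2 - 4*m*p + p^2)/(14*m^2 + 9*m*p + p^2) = (-6*m + p)/(7*m + p)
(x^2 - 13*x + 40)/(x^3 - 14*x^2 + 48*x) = (x - 5)/(x*(x - 6))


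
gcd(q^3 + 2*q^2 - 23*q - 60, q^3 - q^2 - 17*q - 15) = q^2 - 2*q - 15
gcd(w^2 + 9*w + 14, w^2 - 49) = w + 7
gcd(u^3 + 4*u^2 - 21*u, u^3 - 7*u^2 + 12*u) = u^2 - 3*u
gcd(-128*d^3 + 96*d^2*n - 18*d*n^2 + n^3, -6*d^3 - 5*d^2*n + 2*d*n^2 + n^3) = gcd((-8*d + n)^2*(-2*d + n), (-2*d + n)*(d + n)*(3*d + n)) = 2*d - n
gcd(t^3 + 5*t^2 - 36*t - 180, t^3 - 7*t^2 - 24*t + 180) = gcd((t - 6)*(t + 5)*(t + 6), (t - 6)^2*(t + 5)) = t^2 - t - 30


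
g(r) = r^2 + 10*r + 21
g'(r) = 2*r + 10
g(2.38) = 50.46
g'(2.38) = 14.76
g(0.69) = 28.38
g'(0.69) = 11.38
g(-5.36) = -3.87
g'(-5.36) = -0.72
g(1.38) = 36.70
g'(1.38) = 12.76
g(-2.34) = 3.08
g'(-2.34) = 5.32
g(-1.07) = 11.44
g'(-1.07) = 7.86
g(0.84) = 30.11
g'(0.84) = 11.68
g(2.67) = 54.83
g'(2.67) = 15.34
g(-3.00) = 0.00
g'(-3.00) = 4.00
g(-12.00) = 45.00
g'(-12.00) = -14.00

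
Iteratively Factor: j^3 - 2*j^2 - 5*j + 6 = (j - 1)*(j^2 - j - 6) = (j - 1)*(j + 2)*(j - 3)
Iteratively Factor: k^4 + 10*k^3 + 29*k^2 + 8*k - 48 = (k + 3)*(k^3 + 7*k^2 + 8*k - 16) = (k + 3)*(k + 4)*(k^2 + 3*k - 4) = (k + 3)*(k + 4)^2*(k - 1)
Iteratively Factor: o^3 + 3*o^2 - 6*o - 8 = (o + 4)*(o^2 - o - 2) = (o - 2)*(o + 4)*(o + 1)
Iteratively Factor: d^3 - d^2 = (d)*(d^2 - d) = d*(d - 1)*(d)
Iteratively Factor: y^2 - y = (y - 1)*(y)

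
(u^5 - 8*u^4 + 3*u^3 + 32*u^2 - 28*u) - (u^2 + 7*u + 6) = u^5 - 8*u^4 + 3*u^3 + 31*u^2 - 35*u - 6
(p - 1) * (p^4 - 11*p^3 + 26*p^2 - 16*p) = p^5 - 12*p^4 + 37*p^3 - 42*p^2 + 16*p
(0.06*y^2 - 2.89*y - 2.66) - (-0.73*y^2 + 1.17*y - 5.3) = 0.79*y^2 - 4.06*y + 2.64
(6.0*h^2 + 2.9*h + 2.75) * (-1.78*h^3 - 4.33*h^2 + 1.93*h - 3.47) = -10.68*h^5 - 31.142*h^4 - 5.872*h^3 - 27.1305*h^2 - 4.7555*h - 9.5425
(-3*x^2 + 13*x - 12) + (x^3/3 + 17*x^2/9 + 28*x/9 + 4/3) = x^3/3 - 10*x^2/9 + 145*x/9 - 32/3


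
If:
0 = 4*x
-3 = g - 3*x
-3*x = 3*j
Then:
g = -3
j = 0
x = 0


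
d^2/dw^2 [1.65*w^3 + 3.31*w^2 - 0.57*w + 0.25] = 9.9*w + 6.62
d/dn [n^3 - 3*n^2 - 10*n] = 3*n^2 - 6*n - 10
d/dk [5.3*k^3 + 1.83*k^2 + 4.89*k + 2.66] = 15.9*k^2 + 3.66*k + 4.89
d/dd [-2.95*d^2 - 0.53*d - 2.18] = -5.9*d - 0.53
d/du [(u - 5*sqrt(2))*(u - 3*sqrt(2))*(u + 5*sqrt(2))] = 3*u^2 - 6*sqrt(2)*u - 50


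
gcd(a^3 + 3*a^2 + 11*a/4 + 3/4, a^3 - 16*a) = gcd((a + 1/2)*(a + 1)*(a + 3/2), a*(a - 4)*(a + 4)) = 1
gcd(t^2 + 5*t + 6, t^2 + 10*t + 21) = t + 3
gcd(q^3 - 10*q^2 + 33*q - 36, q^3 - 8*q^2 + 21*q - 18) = q^2 - 6*q + 9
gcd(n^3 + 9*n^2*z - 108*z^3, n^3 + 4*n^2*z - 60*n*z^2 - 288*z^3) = n^2 + 12*n*z + 36*z^2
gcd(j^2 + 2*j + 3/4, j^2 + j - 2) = 1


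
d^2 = d^2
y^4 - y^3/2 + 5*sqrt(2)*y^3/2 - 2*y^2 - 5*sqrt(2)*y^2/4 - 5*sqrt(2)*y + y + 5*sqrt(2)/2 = (y - 1/2)*(y - sqrt(2))*(y + sqrt(2))*(y + 5*sqrt(2)/2)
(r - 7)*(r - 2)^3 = r^4 - 13*r^3 + 54*r^2 - 92*r + 56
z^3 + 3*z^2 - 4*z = z*(z - 1)*(z + 4)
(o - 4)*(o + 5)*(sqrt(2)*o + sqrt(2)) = sqrt(2)*o^3 + 2*sqrt(2)*o^2 - 19*sqrt(2)*o - 20*sqrt(2)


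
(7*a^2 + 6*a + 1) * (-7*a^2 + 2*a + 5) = -49*a^4 - 28*a^3 + 40*a^2 + 32*a + 5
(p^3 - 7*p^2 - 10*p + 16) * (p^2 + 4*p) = p^5 - 3*p^4 - 38*p^3 - 24*p^2 + 64*p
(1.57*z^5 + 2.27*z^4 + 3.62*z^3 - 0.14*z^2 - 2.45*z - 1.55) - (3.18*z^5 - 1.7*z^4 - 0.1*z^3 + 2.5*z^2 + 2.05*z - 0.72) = -1.61*z^5 + 3.97*z^4 + 3.72*z^3 - 2.64*z^2 - 4.5*z - 0.83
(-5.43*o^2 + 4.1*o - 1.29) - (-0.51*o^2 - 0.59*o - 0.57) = -4.92*o^2 + 4.69*o - 0.72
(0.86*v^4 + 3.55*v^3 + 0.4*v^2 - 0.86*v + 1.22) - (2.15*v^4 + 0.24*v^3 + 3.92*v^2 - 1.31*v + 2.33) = -1.29*v^4 + 3.31*v^3 - 3.52*v^2 + 0.45*v - 1.11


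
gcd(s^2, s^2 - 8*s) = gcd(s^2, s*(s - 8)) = s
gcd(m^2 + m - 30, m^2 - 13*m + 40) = m - 5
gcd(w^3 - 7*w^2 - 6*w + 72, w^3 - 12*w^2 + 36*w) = w - 6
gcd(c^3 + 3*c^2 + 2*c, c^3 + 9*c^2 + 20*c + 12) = c^2 + 3*c + 2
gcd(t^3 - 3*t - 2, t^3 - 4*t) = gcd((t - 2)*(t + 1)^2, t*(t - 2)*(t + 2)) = t - 2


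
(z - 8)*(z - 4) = z^2 - 12*z + 32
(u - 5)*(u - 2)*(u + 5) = u^3 - 2*u^2 - 25*u + 50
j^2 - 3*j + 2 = (j - 2)*(j - 1)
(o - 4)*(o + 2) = o^2 - 2*o - 8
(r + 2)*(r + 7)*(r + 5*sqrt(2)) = r^3 + 5*sqrt(2)*r^2 + 9*r^2 + 14*r + 45*sqrt(2)*r + 70*sqrt(2)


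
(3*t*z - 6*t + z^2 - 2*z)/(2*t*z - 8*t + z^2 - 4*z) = (3*t*z - 6*t + z^2 - 2*z)/(2*t*z - 8*t + z^2 - 4*z)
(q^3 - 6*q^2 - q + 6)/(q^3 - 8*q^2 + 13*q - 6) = (q + 1)/(q - 1)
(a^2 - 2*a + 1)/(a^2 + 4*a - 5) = (a - 1)/(a + 5)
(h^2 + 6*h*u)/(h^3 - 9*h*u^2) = (h + 6*u)/(h^2 - 9*u^2)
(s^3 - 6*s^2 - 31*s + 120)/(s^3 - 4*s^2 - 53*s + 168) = (s + 5)/(s + 7)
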